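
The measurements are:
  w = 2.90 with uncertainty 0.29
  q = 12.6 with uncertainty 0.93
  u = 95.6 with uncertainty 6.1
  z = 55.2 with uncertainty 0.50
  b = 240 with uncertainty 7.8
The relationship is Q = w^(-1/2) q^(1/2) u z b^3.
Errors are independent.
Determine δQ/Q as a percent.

13.2%

Each factor contributes (exponent × relative error)² to (δQ/Q)²:
  (−½·δw/w)² = (-0.5×0.100)² = 0.00250;  (½·δq/q)² = (0.5×0.0738)² = 0.00136;  (1·δu/u)² = (1×0.0638)² = 0.00407;  (1·δz/z)² = (1×0.00906)² = 8.2e-05;  (3·δb/b)² = (3×0.0325)² = 0.00951
δQ/Q = √(0.0175) = 0.132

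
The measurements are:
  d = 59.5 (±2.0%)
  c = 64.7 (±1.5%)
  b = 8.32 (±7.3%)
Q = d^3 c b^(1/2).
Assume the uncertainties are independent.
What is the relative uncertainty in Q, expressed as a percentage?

7.18%

Relative error in a monomial: (δQ/Q)² = Σ (nᵢ · δxᵢ/xᵢ)².
  (3·δd/d)² = (3×0.0200)² = 0.00360;  (1·δc/c)² = (1×0.0150)² = 0.000225;  (½·δb/b)² = (0.5×0.0730)² = 0.00133
δQ/Q = √(0.00516) = 0.0718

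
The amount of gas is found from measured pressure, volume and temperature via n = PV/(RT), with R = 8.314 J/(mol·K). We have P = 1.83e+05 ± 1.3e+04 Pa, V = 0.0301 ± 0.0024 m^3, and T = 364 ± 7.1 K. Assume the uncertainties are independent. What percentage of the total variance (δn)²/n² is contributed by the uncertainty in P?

(δn/n)² = (1·δP/P)² + (1·δV/V)² + (-1·δT/T)²
  P term: (1×0.0710)² = 0.00505
  V term: (1×0.0797)² = 0.00636
  T term: (-1×0.0195)² = 0.000380
Total = 0.0118. Share from P = 0.00505/0.0118 = 0.428.

42.8%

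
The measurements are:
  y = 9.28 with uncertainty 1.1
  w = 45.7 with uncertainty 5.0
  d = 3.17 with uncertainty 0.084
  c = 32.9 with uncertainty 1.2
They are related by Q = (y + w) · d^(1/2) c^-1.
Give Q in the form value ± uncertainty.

Let u = y + w = 55.0. δu = √(δy² + δw²) = √(1.21 + 25.0) = 5.12, so δu/u = 0.0931.
Q is then a monomial in u, d, c:
δQ/Q = √((δu/u)² + (½·δd/d)² + (-1·δc/c)²) = √(0.00867 + 0.000176 + 0.00133) = 0.101
Q = 2.98, so δQ = 0.101 × 2.98 = 0.300.

2.98 ± 0.300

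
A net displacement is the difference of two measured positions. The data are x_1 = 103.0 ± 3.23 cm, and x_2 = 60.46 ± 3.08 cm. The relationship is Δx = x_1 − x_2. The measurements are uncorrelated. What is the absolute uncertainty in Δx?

Sums and differences: (δΔx)² = Σ (cᵢ δxᵢ)².
  (δx_1)² = 10.4;  (δx_2)² = 9.49
δΔx = √(19.9) = 4.46 cm

4.46 cm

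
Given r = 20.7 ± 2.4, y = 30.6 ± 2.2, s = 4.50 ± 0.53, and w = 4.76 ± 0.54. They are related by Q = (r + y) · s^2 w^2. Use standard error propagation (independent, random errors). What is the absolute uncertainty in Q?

Let u = r + y = 51.3. δu = √(δr² + δy²) = √(5.76 + 4.84) = 3.26, so δu/u = 0.0635.
Q is then a monomial in u, s, w:
δQ/Q = √((δu/u)² + (2·δs/s)² + (2·δw/w)²) = √(0.00403 + 0.0555 + 0.0515) = 0.333
Q = 23500, so δQ = 0.333 × 23500 = 7840.

7840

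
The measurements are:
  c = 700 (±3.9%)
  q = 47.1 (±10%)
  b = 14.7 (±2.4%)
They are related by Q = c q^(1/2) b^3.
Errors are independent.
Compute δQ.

1.46e+06

Each factor contributes (exponent × relative error)² to (δQ/Q)²:
  (1·δc/c)² = (1×0.0390)² = 0.00152;  (½·δq/q)² = (0.5×0.100)² = 0.00250;  (3·δb/b)² = (3×0.0240)² = 0.00518
δQ/Q = √(0.00921) = 0.0959
Q = 1.53e+07, so δQ = 0.0959 × 1.53e+07 = 1.46e+06.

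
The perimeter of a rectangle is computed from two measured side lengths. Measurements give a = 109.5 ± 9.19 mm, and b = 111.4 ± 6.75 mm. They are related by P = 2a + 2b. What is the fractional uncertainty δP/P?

Each term contributes (cᵢ δxᵢ)² to (δP)²:
  (2·δa)² = 338;  (2·δb)² = 182
δP = √(520) = 22.8 mm
P = 441.8 mm, so δP/P = 22.8/441.8 = 0.0516.

0.0516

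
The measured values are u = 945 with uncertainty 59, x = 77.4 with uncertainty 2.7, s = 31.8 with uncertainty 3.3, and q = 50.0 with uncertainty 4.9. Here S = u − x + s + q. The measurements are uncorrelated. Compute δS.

Each term contributes (cᵢ δxᵢ)² to (δS)²:
  (δu)² = 3480;  (δx)² = 7.29;  (δs)² = 10.9;  (δq)² = 24.0
δS = √(3520) = 59.4

59.4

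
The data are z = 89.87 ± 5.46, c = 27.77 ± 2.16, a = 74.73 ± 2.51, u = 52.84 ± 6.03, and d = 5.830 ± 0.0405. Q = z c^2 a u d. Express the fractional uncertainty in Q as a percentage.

Each factor contributes (exponent × relative error)² to (δQ/Q)²:
  (1·δz/z)² = (1×0.0608)² = 0.00369;  (2·δc/c)² = (2×0.0778)² = 0.0242;  (1·δa/a)² = (1×0.0336)² = 0.00113;  (1·δu/u)² = (1×0.114)² = 0.0130;  (1·δd/d)² = (1×0.00695)² = 4.83e-05
δQ/Q = √(0.0421) = 0.205

20.5%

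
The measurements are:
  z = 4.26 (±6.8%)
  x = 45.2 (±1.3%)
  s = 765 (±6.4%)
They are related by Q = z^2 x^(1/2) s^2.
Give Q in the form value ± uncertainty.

(7.14 ± 1.33) × 10^7

Since Q is a product/quotient, work with relative uncertainties:
  (2·δz/z)² = (2×0.0680)² = 0.0185;  (½·δx/x)² = (0.5×0.0130)² = 4.23e-05;  (2·δs/s)² = (2×0.0640)² = 0.0164
δQ/Q = √(0.0349) = 0.187
Q = 7.14e+07, so δQ = 0.187 × 7.14e+07 = 1.33e+07.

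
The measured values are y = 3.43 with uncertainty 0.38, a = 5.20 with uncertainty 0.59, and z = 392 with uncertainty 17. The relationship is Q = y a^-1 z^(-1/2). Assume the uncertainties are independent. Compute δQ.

0.00533

Relative error in a monomial: (δQ/Q)² = Σ (nᵢ · δxᵢ/xᵢ)².
  (1·δy/y)² = (1×0.111)² = 0.0123;  (-1·δa/a)² = (-1×0.113)² = 0.0129;  (−½·δz/z)² = (-0.5×0.0434)² = 0.000470
δQ/Q = √(0.0256) = 0.160
Q = 0.0333, so δQ = 0.160 × 0.0333 = 0.00533.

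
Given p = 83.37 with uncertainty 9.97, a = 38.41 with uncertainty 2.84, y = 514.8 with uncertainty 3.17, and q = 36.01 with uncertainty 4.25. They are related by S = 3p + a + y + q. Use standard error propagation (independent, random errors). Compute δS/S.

0.0363

S is a linear combination, so absolute uncertainties add in quadrature:
  (3·δp)² = 895;  (δa)² = 8.07;  (δy)² = 10.0;  (δq)² = 18.1
δS = √(931) = 30.5
S = 839.3, so δS/S = 30.5/839.3 = 0.0363.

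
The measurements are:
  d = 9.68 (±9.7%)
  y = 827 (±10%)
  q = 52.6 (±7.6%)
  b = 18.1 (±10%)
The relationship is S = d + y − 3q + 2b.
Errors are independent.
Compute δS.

83.6

Absolute uncertainties add in quadrature for a linear combination:
  (δd)² = 0.882;  (δy)² = 6840;  (3·δq)² = 144;  (2·δb)² = 13.1
δS = √(7000) = 83.6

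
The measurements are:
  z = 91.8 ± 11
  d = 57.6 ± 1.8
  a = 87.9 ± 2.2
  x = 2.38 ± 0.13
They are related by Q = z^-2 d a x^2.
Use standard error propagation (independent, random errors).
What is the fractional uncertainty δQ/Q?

Products/powers → add relative errors in quadrature, weighted by exponent:
  (-2·δz/z)² = (-2×0.120)² = 0.0574;  (1·δd/d)² = (1×0.0312)² = 0.000977;  (1·δa/a)² = (1×0.0250)² = 0.000626;  (2·δx/x)² = (2×0.0546)² = 0.0119
δQ/Q = √(0.0710) = 0.266

0.266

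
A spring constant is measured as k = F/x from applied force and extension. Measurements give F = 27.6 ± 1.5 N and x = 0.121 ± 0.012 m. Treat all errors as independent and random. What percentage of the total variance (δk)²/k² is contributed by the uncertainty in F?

23.1%

(δk/k)² = (1·δF/F)² + (-1·δx/x)²
  F term: (1×0.0543)² = 0.00295
  x term: (-1×0.0992)² = 0.00984
Total = 0.0128. Share from F = 0.00295/0.0128 = 0.231.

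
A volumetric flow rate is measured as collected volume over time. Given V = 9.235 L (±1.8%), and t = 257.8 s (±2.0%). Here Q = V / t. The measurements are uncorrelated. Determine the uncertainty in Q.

Products/powers → add relative errors in quadrature, weighted by exponent:
  (1·δV/V)² = (1×0.0180)² = 0.000324;  (-1·δt/t)² = (-1×0.0200)² = 0.000400
δQ/Q = √(0.000724) = 0.0269
Q = 0.03582 L/s, so δQ = 0.0269 × 0.03582 = 0.000964 L/s.

0.000964 L/s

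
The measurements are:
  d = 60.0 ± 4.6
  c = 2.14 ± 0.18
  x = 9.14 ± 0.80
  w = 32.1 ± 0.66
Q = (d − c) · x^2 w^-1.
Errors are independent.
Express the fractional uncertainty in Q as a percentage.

Let u = d − c = 57.9. δu = √(δd² + δc²) = √(21.2 + 0.0324) = 4.60, so δu/u = 0.0796.
Q is then a monomial in u, x, w:
δQ/Q = √((δu/u)² + (2·δx/x)² + (-1·δw/w)²) = √(0.00633 + 0.0306 + 0.000423) = 0.193

19.3%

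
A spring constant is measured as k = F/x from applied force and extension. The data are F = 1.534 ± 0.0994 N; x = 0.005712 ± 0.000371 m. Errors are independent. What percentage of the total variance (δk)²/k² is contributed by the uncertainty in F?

49.9%

(δk/k)² = (1·δF/F)² + (-1·δx/x)²
  F term: (1×0.0648)² = 0.00420
  x term: (-1×0.0650)² = 0.00422
Total = 0.00842. Share from F = 0.00420/0.00842 = 0.499.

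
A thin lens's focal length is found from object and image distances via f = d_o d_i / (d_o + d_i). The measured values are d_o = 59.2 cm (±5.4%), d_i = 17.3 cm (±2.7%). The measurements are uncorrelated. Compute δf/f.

∂f/∂d_o = (d_i/(d_o+d_i))² = 0.0511;  ∂f/∂d_i = (d_o/(d_o+d_i))² = 0.599
δf = √((∂f/∂d_o · δd_o)² + (∂f/∂d_i · δd_i)²) = √(0.0267 + 0.0782) = 0.324 cm
f = 13.4 cm, so δf/f = 0.324/13.4 = 0.0242.

0.0242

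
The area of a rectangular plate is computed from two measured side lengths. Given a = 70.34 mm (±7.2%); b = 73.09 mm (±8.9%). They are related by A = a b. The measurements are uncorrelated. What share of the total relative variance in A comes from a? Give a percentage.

39.6%

(δA/A)² = (1·δa/a)² + (1·δb/b)²
  a term: (1×0.0720)² = 0.00518
  b term: (1×0.0890)² = 0.00792
Total = 0.0131. Share from a = 0.00518/0.0131 = 0.396.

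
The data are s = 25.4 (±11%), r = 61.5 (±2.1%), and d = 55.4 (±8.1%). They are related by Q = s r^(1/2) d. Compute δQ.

1510

Products/powers → add relative errors in quadrature, weighted by exponent:
  (1·δs/s)² = (1×0.110)² = 0.0121;  (½·δr/r)² = (0.5×0.0210)² = 0.000110;  (1·δd/d)² = (1×0.0810)² = 0.00656
δQ/Q = √(0.0188) = 0.137
Q = 11000, so δQ = 0.137 × 11000 = 1510.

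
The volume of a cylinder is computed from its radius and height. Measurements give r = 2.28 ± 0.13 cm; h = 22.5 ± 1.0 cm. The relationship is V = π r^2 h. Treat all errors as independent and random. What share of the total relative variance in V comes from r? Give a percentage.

(δV/V)² = (2·δr/r)² + (1·δh/h)²
  r term: (2×0.0570)² = 0.0130
  h term: (1×0.0444)² = 0.00198
Total = 0.0150. Share from r = 0.0130/0.0150 = 0.868.

86.8%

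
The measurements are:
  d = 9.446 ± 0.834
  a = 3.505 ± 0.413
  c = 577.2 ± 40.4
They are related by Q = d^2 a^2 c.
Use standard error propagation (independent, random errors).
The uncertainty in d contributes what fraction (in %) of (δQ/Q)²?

(δQ/Q)² = (2·δd/d)² + (2·δa/a)² + (1·δc/c)²
  d term: (2×0.0883)² = 0.0312
  a term: (2×0.118)² = 0.0555
  c term: (1×0.0700)² = 0.00490
Total = 0.0916. Share from d = 0.0312/0.0916 = 0.340.

34.0%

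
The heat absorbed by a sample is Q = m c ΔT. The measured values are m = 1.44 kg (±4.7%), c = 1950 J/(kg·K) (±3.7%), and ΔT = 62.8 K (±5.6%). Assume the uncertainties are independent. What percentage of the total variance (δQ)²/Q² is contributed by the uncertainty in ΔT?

46.7%

(δQ/Q)² = (1·δm/m)² + (1·δc/c)² + (1·δΔT/ΔT)²
  m term: (1×0.0470)² = 0.00221
  c term: (1×0.0370)² = 0.00137
  ΔT term: (1×0.0560)² = 0.00314
Total = 0.00671. Share from ΔT = 0.00314/0.00671 = 0.467.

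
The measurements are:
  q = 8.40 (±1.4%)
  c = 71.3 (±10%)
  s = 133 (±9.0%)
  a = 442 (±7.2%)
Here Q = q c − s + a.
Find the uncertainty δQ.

69.4

Let p = q·c = 599. δp/p = √((1·δq/q)² + (1·δc/c)²) = √(0.000196 + 0.0100) = 0.101, so δp = 60.5.
Q = p − s + a: δQ = √(δp² + δs² + δa²) = √(3660 + 143 + 1010) = 69.4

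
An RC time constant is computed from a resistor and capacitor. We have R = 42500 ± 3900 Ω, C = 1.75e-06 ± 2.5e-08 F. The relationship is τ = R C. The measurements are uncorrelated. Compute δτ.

Each factor contributes (exponent × relative error)² to (δτ/τ)²:
  (1·δR/R)² = (1×0.0918)² = 0.00842;  (1·δC/C)² = (1×0.0143)² = 0.000204
δτ/τ = √(0.00862) = 0.0929
τ = 0.0744 s, so δτ = 0.0929 × 0.0744 = 0.00691 s.

0.00691 s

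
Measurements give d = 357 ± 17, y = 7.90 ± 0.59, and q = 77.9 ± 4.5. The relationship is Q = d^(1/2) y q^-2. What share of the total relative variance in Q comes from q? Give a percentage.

68.5%

(δQ/Q)² = (½·δd/d)² + (1·δy/y)² + (-2·δq/q)²
  d term: (0.5×0.0476)² = 0.000567
  y term: (1×0.0747)² = 0.00558
  q term: (-2×0.0578)² = 0.0133
Total = 0.0195. Share from q = 0.0133/0.0195 = 0.685.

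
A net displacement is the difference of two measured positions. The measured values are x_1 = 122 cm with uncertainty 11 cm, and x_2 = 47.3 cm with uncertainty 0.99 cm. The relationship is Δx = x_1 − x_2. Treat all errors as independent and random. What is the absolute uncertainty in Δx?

Absolute uncertainties add in quadrature for a linear combination:
  (δx_1)² = 121;  (δx_2)² = 0.980
δΔx = √(122) = 11.0 cm

11.0 cm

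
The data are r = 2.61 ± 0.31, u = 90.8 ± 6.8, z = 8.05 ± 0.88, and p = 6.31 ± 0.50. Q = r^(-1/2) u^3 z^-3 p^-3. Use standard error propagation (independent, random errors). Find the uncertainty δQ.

Since Q is a product/quotient, work with relative uncertainties:
  (−½·δr/r)² = (-0.5×0.119)² = 0.00353;  (3·δu/u)² = (3×0.0749)² = 0.0505;  (-3·δz/z)² = (-3×0.109)² = 0.108;  (-3·δp/p)² = (-3×0.0792)² = 0.0565
δQ/Q = √(0.218) = 0.467
Q = 3.54, so δQ = 0.467 × 3.54 = 1.65.

1.65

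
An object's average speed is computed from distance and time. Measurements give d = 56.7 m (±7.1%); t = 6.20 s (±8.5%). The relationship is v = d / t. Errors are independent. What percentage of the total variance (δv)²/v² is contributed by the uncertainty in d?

(δv/v)² = (1·δd/d)² + (-1·δt/t)²
  d term: (1×0.0710)² = 0.00504
  t term: (-1×0.0850)² = 0.00723
Total = 0.0123. Share from d = 0.00504/0.0123 = 0.411.

41.1%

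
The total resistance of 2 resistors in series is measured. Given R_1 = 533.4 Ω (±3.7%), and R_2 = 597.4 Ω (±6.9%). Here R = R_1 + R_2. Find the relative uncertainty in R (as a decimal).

Each term contributes (cᵢ δxᵢ)² to (δR)²:
  (δR_1)² = 390;  (δR_2)² = 1700
δR = √(2090) = 45.7 Ω
R = 1131 Ω, so δR/R = 45.7/1131 = 0.0404.

0.0404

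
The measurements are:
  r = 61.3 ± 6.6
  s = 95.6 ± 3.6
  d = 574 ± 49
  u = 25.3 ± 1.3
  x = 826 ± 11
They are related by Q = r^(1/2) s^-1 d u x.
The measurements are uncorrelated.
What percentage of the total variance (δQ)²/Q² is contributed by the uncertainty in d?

(δQ/Q)² = (½·δr/r)² + (-1·δs/s)² + (1·δd/d)² + (1·δu/u)² + (1·δx/x)²
  r term: (0.5×0.108)² = 0.00290
  s term: (-1×0.0377)² = 0.00142
  d term: (1×0.0854)² = 0.00729
  u term: (1×0.0514)² = 0.00264
  x term: (1×0.0133)² = 0.000177
Total = 0.0144. Share from d = 0.00729/0.0144 = 0.505.

50.5%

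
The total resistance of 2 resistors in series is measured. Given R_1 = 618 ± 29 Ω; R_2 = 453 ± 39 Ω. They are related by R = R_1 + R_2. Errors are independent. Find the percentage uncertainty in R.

4.54%

For a sum/difference, combine absolute errors in quadrature:
  (δR_1)² = 841;  (δR_2)² = 1520
δR = √(2360) = 48.6 Ω
R = 1070 Ω, so δR/R = 48.6/1070 = 0.0454.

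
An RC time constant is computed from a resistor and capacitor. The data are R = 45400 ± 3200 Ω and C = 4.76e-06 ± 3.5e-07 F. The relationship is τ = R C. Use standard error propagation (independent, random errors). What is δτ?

Relative error in a monomial: (δτ/τ)² = Σ (nᵢ · δxᵢ/xᵢ)².
  (1·δR/R)² = (1×0.0705)² = 0.00497;  (1·δC/C)² = (1×0.0735)² = 0.00541
δτ/τ = √(0.0104) = 0.102
τ = 0.216 s, so δτ = 0.102 × 0.216 = 0.0220 s.

0.0220 s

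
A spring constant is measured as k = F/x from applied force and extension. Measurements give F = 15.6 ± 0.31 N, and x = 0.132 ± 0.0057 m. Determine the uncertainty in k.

5.62 N/m

Each factor contributes (exponent × relative error)² to (δk/k)²:
  (1·δF/F)² = (1×0.0199)² = 0.000395;  (-1·δx/x)² = (-1×0.0432)² = 0.00186
δk/k = √(0.00226) = 0.0475
k = 118 N/m, so δk = 0.0475 × 118 = 5.62 N/m.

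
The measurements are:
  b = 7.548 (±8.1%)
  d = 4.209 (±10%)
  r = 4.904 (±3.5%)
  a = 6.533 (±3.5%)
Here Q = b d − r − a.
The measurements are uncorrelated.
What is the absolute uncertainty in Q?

4.10

Let p = b·d = 31.77. δp/p = √((1·δb/b)² + (1·δd/d)²) = √(0.00656 + 0.0100) = 0.129, so δp = 4.09.
Q = p − r − a: δQ = √(δp² + δr² + δa²) = √(16.7 + 0.0295 + 0.0523) = 4.10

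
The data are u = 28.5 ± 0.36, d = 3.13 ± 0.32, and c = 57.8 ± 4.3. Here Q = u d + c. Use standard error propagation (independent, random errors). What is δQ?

Let p = u·d = 89.2. δp/p = √((1·δu/u)² + (1·δd/d)²) = √(0.000160 + 0.0105) = 0.103, so δp = 9.19.
Q = p + c: δQ = √(δp² + δc²) = √(84.4 + 18.5) = 10.1

10.1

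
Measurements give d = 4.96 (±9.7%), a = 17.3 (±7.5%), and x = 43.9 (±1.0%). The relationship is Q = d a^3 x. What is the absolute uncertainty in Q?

Each factor contributes (exponent × relative error)² to (δQ/Q)²:
  (1·δd/d)² = (1×0.0970)² = 0.00941;  (3·δa/a)² = (3×0.0750)² = 0.0506;  (1·δx/x)² = (1×0.0100)² = 0.000100
δQ/Q = √(0.0601) = 0.245
Q = 1.13e+06, so δQ = 0.245 × 1.13e+06 = 2.76e+05.

2.76e+05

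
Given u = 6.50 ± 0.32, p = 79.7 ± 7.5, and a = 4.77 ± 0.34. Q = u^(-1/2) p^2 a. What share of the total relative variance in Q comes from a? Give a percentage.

12.4%

(δQ/Q)² = (−½·δu/u)² + (2·δp/p)² + (1·δa/a)²
  u term: (-0.5×0.0492)² = 0.000606
  p term: (2×0.0941)² = 0.0354
  a term: (1×0.0713)² = 0.00508
Total = 0.0411. Share from a = 0.00508/0.0411 = 0.124.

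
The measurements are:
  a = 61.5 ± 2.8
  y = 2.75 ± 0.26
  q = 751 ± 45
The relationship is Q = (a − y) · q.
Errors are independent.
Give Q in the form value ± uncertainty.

Let u = a − y = 58.8. δu = √(δa² + δy²) = √(7.84 + 0.0676) = 2.81, so δu/u = 0.0479.
Q is then a monomial in u, q:
δQ/Q = √((δu/u)² + (1·δq/q)²) = √(0.00229 + 0.00359) = 0.0767
Q = 44100, so δQ = 0.0767 × 44100 = 3380.

44100 ± 3380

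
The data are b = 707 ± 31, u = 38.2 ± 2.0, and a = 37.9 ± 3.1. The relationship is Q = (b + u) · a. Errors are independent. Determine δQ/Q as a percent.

Let w = b + u = 745. δw = √(δb² + δu²) = √(961 + 4.00) = 31.1, so δw/w = 0.0417.
Q is then a monomial in w, a:
δQ/Q = √((δw/w)² + (1·δa/a)²) = √(0.00174 + 0.00669) = 0.0918

9.18%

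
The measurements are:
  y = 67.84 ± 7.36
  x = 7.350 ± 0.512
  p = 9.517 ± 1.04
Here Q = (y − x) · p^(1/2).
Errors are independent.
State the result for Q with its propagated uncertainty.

Let u = y − x = 60.49. δu = √(δy² + δx²) = √(54.2 + 0.262) = 7.38, so δu/u = 0.122.
Q is then a monomial in u, p:
δQ/Q = √((δu/u)² + (½·δp/p)²) = √(0.0149 + 0.00299) = 0.134
Q = 186.6, so δQ = 0.134 × 186.6 = 24.9.

186.6 ± 24.9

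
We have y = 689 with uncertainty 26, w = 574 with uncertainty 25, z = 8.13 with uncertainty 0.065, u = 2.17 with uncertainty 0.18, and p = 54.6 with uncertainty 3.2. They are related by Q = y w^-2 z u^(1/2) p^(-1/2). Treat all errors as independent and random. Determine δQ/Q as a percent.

Q is a product of powers, so relative uncertainties combine in quadrature:
  (1·δy/y)² = (1×0.0377)² = 0.00142;  (-2·δw/w)² = (-2×0.0436)² = 0.00759;  (1·δz/z)² = (1×0.00800)² = 6.39e-05;  (½·δu/u)² = (0.5×0.0829)² = 0.00172;  (−½·δp/p)² = (-0.5×0.0586)² = 0.000859
δQ/Q = √(0.0117) = 0.108

10.8%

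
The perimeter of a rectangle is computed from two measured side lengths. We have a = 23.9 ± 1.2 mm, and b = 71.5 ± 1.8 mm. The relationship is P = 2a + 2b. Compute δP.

4.33 mm

Each term contributes (cᵢ δxᵢ)² to (δP)²:
  (2·δa)² = 5.76;  (2·δb)² = 13.0
δP = √(18.7) = 4.33 mm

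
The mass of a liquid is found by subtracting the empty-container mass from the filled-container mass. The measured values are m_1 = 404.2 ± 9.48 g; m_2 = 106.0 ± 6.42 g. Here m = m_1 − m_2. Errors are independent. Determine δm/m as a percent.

m is a linear combination, so absolute uncertainties add in quadrature:
  (δm_1)² = 89.9;  (δm_2)² = 41.2
δm = √(131) = 11.4 g
m = 298.2 g, so δm/m = 11.4/298.2 = 0.0384.

3.84%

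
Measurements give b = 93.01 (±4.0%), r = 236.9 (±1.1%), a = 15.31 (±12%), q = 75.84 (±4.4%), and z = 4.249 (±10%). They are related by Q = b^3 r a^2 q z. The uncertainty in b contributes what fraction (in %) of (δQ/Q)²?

17.1%

(δQ/Q)² = (3·δb/b)² + (1·δr/r)² + (2·δa/a)² + (1·δq/q)² + (1·δz/z)²
  b term: (3×0.0400)² = 0.0144
  r term: (1×0.0110)² = 0.000121
  a term: (2×0.120)² = 0.0576
  q term: (1×0.0440)² = 0.00194
  z term: (1×0.100)² = 0.0100
Total = 0.0841. Share from b = 0.0144/0.0841 = 0.171.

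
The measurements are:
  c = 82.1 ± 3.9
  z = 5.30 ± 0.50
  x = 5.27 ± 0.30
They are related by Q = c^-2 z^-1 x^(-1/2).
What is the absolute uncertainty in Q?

For a monomial Q ∝ c^-2, z^-1, x^(-1/2), fractional errors add in quadrature:
  (-2·δc/c)² = (-2×0.0475)² = 0.00903;  (-1·δz/z)² = (-1×0.0943)² = 0.00890;  (−½·δx/x)² = (-0.5×0.0569)² = 0.000810
δQ/Q = √(0.0187) = 0.137
Q = 1.22e-05, so δQ = 0.137 × 1.22e-05 = 1.67e-06.

1.67e-06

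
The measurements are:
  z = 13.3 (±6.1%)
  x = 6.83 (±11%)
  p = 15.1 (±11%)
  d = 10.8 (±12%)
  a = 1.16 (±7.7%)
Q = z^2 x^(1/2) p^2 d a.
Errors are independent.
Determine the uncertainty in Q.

3.89e+05

Each factor contributes (exponent × relative error)² to (δQ/Q)²:
  (2·δz/z)² = (2×0.0610)² = 0.0149;  (½·δx/x)² = (0.5×0.110)² = 0.00302;  (2·δp/p)² = (2×0.110)² = 0.0484;  (1·δd/d)² = (1×0.120)² = 0.0144;  (1·δa/a)² = (1×0.0770)² = 0.00593
δQ/Q = √(0.0866) = 0.294
Q = 1.32e+06, so δQ = 0.294 × 1.32e+06 = 3.89e+05.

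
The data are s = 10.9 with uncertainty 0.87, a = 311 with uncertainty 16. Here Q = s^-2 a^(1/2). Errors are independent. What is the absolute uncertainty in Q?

For a monomial Q ∝ s^-2, a^(1/2), fractional errors add in quadrature:
  (-2·δs/s)² = (-2×0.0798)² = 0.0255;  (½·δa/a)² = (0.5×0.0514)² = 0.000662
δQ/Q = √(0.0261) = 0.162
Q = 0.148, so δQ = 0.162 × 0.148 = 0.0240.

0.0240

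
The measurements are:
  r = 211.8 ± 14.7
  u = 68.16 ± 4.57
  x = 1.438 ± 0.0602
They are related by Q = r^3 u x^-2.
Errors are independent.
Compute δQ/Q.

0.234

Relative error in a monomial: (δQ/Q)² = Σ (nᵢ · δxᵢ/xᵢ)².
  (3·δr/r)² = (3×0.0694)² = 0.0434;  (1·δu/u)² = (1×0.0670)² = 0.00450;  (-2·δx/x)² = (-2×0.0419)² = 0.00701
δQ/Q = √(0.0549) = 0.234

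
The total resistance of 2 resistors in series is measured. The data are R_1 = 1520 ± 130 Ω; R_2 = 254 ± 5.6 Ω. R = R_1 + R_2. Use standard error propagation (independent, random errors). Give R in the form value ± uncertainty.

Each term contributes (cᵢ δxᵢ)² to (δR)²:
  (δR_1)² = 16900;  (δR_2)² = 31.4
δR = √(16900) = 130 Ω
R = 1770 Ω.

1770 ± 130 Ω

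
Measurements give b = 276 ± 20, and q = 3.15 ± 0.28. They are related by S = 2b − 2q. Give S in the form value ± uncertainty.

546 ± 40.0

Absolute uncertainties add in quadrature for a linear combination:
  (2·δb)² = 1600;  (2·δq)² = 0.314
δS = √(1600) = 40.0
S = 546.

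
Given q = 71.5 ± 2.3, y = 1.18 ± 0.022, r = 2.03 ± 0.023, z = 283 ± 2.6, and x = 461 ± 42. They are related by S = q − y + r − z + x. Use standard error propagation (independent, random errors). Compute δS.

42.1

Each term contributes (cᵢ δxᵢ)² to (δS)²:
  (δq)² = 5.29;  (δy)² = 0.000484;  (δr)² = 0.000529;  (δz)² = 6.76;  (δx)² = 1760
δS = √(1780) = 42.1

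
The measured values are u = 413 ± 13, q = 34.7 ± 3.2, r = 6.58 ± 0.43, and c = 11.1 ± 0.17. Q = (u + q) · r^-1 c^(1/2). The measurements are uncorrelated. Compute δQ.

16.4

Let w = u + q = 448. δw = √(δu² + δq²) = √(169 + 10.2) = 13.4, so δw/w = 0.0299.
Q is then a monomial in w, r, c:
δQ/Q = √((δw/w)² + (-1·δr/r)² + (½·δc/c)²) = √(0.000894 + 0.00427 + 5.86e-05) = 0.0723
Q = 227, so δQ = 0.0723 × 227 = 16.4.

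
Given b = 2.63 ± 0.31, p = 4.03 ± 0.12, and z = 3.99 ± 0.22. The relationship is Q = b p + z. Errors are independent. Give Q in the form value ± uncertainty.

Let w = b·p = 10.6. δw/w = √((1·δb/b)² + (1·δp/p)²) = √(0.0139 + 0.000887) = 0.122, so δw = 1.29.
Q = w + z: δQ = √(δw² + δz²) = √(1.66 + 0.0484) = 1.31
Q = 14.6.

14.6 ± 1.31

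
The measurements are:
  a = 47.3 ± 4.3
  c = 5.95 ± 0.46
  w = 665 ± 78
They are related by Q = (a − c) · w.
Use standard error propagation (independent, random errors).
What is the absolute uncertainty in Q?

4320

Let u = a − c = 41.3. δu = √(δa² + δc²) = √(18.5 + 0.212) = 4.32, so δu/u = 0.105.
Q is then a monomial in u, w:
δQ/Q = √((δu/u)² + (1·δw/w)²) = √(0.0109 + 0.0138) = 0.157
Q = 27500, so δQ = 0.157 × 27500 = 4320.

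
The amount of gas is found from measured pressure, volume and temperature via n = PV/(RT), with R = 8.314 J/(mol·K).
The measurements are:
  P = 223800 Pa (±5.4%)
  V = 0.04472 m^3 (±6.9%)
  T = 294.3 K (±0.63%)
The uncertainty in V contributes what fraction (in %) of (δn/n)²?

(δn/n)² = (1·δP/P)² + (1·δV/V)² + (-1·δT/T)²
  P term: (1×0.0540)² = 0.00292
  V term: (1×0.0690)² = 0.00476
  T term: (-1×0.00630)² = 3.97e-05
Total = 0.00772. Share from V = 0.00476/0.00772 = 0.617.

61.7%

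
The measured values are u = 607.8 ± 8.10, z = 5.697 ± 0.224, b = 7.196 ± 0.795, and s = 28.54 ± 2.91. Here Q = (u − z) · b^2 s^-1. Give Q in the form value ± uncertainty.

Let w = u − z = 602.1. δw = √(δu² + δz²) = √(65.6 + 0.0502) = 8.10, so δw/w = 0.0135.
Q is then a monomial in w, b, s:
δQ/Q = √((δw/w)² + (2·δb/b)² + (-1·δs/s)²) = √(0.000181 + 0.0488 + 0.0104) = 0.244
Q = 1092, so δQ = 0.244 × 1092 = 266.

1092 ± 266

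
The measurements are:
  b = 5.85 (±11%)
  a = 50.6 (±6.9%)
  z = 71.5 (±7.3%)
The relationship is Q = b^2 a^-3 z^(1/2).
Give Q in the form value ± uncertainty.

0.00223 ± 0.000680

Q is a product of powers, so relative uncertainties combine in quadrature:
  (2·δb/b)² = (2×0.110)² = 0.0484;  (-3·δa/a)² = (-3×0.0690)² = 0.0428;  (½·δz/z)² = (0.5×0.0730)² = 0.00133
δQ/Q = √(0.0926) = 0.304
Q = 0.00223, so δQ = 0.304 × 0.00223 = 0.000680.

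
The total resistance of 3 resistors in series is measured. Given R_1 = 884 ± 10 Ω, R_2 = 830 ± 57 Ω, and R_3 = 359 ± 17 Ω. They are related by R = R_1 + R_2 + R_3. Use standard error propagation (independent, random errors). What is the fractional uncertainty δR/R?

Absolute uncertainties add in quadrature for a linear combination:
  (δR_1)² = 100;  (δR_2)² = 3250;  (δR_3)² = 289
δR = √(3640) = 60.3 Ω
R = 2070 Ω, so δR/R = 60.3/2070 = 0.0291.

0.0291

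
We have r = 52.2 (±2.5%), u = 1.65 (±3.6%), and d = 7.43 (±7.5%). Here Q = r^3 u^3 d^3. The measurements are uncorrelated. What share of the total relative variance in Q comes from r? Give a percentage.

(δQ/Q)² = (3·δr/r)² + (3·δu/u)² + (3·δd/d)²
  r term: (3×0.0250)² = 0.00563
  u term: (3×0.0360)² = 0.0117
  d term: (3×0.0750)² = 0.0506
Total = 0.0679. Share from r = 0.00563/0.0679 = 0.0828.

8.28%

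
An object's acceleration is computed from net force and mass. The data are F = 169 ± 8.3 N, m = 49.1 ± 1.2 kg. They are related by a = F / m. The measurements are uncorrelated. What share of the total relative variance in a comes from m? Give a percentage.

19.8%

(δa/a)² = (1·δF/F)² + (-1·δm/m)²
  F term: (1×0.0491)² = 0.00241
  m term: (-1×0.0244)² = 0.000597
Total = 0.00301. Share from m = 0.000597/0.00301 = 0.198.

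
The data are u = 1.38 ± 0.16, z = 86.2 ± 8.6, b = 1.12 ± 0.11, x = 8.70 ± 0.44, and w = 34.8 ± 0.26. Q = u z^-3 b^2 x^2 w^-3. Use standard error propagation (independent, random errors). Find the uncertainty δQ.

1.89e-09

Q is a product of powers, so relative uncertainties combine in quadrature:
  (1·δu/u)² = (1×0.116)² = 0.0134;  (-3·δz/z)² = (-3×0.0998)² = 0.0896;  (2·δb/b)² = (2×0.0982)² = 0.0386;  (2·δx/x)² = (2×0.0506)² = 0.0102;  (-3·δw/w)² = (-3×0.00747)² = 0.000502
δQ/Q = √(0.152) = 0.390
Q = 4.85e-09, so δQ = 0.390 × 4.85e-09 = 1.89e-09.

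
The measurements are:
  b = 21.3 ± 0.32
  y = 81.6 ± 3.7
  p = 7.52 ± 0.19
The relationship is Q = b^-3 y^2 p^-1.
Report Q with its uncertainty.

Relative error in a monomial: (δQ/Q)² = Σ (nᵢ · δxᵢ/xᵢ)².
  (-3·δb/b)² = (-3×0.0150)² = 0.00203;  (2·δy/y)² = (2×0.0453)² = 0.00822;  (-1·δp/p)² = (-1×0.0253)² = 0.000638
δQ/Q = √(0.0109) = 0.104
Q = 0.0916, so δQ = 0.104 × 0.0916 = 0.00956.

0.0916 ± 0.00956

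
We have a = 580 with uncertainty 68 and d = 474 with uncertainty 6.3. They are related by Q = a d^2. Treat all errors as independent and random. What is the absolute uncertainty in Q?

1.57e+07

For a monomial Q ∝ a, d^2, fractional errors add in quadrature:
  (1·δa/a)² = (1×0.117)² = 0.0137;  (2·δd/d)² = (2×0.0133)² = 0.000707
δQ/Q = √(0.0145) = 0.120
Q = 1.3e+08, so δQ = 0.120 × 1.3e+08 = 1.57e+07.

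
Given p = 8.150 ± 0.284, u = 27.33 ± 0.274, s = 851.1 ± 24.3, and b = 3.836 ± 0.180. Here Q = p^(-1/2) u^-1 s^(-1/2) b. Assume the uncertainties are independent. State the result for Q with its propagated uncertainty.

(1.685 ± 0.0893) × 10^-3

For a monomial Q ∝ p^(-1/2), u^-1, s^(-1/2), b, fractional errors add in quadrature:
  (−½·δp/p)² = (-0.5×0.0348)² = 0.000304;  (-1·δu/u)² = (-1×0.0100)² = 0.000101;  (−½·δs/s)² = (-0.5×0.0286)² = 0.000204;  (1·δb/b)² = (1×0.0469)² = 0.00220
δQ/Q = √(0.00281) = 0.0530
Q = 0.001685, so δQ = 0.0530 × 0.001685 = 8.93e-05.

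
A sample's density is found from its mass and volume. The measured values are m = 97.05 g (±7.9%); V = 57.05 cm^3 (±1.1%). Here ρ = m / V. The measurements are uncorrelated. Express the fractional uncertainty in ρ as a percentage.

Since ρ is a product/quotient, work with relative uncertainties:
  (1·δm/m)² = (1×0.0790)² = 0.00624;  (-1·δV/V)² = (-1×0.0110)² = 0.000121
δρ/ρ = √(0.00636) = 0.0798

7.98%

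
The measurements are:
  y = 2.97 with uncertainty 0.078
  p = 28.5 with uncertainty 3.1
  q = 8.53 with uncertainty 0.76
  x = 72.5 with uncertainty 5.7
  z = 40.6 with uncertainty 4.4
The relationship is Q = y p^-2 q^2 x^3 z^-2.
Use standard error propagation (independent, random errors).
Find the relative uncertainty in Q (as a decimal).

0.427

Since Q is a product/quotient, work with relative uncertainties:
  (1·δy/y)² = (1×0.0263)² = 0.000690;  (-2·δp/p)² = (-2×0.109)² = 0.0473;  (2·δq/q)² = (2×0.0891)² = 0.0318;  (3·δx/x)² = (3×0.0786)² = 0.0556;  (-2·δz/z)² = (-2×0.108)² = 0.0470
δQ/Q = √(0.182) = 0.427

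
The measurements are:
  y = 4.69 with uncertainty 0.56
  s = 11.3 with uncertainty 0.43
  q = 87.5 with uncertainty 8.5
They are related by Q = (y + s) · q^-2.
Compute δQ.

Let u = y + s = 16.0. δu = √(δy² + δs²) = √(0.314 + 0.185) = 0.706, so δu/u = 0.0442.
Q is then a monomial in u, q:
δQ/Q = √((δu/u)² + (-2·δq/q)²) = √(0.00195 + 0.0377) = 0.199
Q = 0.00209, so δQ = 0.199 × 0.00209 = 0.000416.

0.000416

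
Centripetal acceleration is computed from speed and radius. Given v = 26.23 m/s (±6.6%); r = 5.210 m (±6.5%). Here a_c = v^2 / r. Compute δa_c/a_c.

0.147

For a monomial a_c ∝ v^2, r^-1, fractional errors add in quadrature:
  (2·δv/v)² = (2×0.0660)² = 0.0174;  (-1·δr/r)² = (-1×0.0650)² = 0.00423
δa_c/a_c = √(0.0216) = 0.147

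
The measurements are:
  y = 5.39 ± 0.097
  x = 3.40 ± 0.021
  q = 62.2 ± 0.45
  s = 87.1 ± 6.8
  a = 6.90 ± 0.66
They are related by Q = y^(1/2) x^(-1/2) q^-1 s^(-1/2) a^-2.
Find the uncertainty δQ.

8.91e-06

For a monomial Q ∝ y^(1/2), x^(-1/2), q^-1, s^(-1/2), a^-2, fractional errors add in quadrature:
  (½·δy/y)² = (0.5×0.0180)² = 8.1e-05;  (−½·δx/x)² = (-0.5×0.00618)² = 9.54e-06;  (-1·δq/q)² = (-1×0.00723)² = 5.23e-05;  (−½·δs/s)² = (-0.5×0.0781)² = 0.00152;  (-2·δa/a)² = (-2×0.0957)² = 0.0366
δQ/Q = √(0.0383) = 0.196
Q = 4.56e-05, so δQ = 0.196 × 4.56e-05 = 8.91e-06.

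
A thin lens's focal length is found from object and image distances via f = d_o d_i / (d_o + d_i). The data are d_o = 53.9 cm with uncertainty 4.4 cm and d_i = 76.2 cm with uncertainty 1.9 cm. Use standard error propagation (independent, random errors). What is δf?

∂f/∂d_o = (d_i/(d_o+d_i))² = 0.343;  ∂f/∂d_i = (d_o/(d_o+d_i))² = 0.172
δf = √((∂f/∂d_o · δd_o)² + (∂f/∂d_i · δd_i)²) = √(2.28 + 0.106) = 1.54 cm

1.54 cm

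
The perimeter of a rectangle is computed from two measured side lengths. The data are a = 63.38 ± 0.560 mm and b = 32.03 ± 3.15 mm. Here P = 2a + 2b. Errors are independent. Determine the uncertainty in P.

6.40 mm

Sums and differences: (δP)² = Σ (cᵢ δxᵢ)².
  (2·δa)² = 1.25;  (2·δb)² = 39.7
δP = √(40.9) = 6.40 mm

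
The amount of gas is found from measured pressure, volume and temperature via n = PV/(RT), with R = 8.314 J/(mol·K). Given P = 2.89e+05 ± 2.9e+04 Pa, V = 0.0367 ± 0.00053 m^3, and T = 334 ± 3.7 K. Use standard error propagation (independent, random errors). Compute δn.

Relative error in a monomial: (δn/n)² = Σ (nᵢ · δxᵢ/xᵢ)².
  (1·δP/P)² = (1×0.100)² = 0.0101;  (1·δV/V)² = (1×0.0144)² = 0.000209;  (-1·δT/T)² = (-1×0.0111)² = 0.000123
δn/n = √(0.0104) = 0.102
n = 3.82 mol, so δn = 0.102 × 3.82 = 0.390 mol.

0.390 mol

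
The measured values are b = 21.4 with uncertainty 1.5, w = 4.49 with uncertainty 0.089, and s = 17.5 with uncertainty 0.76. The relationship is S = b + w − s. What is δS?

Each term contributes (cᵢ δxᵢ)² to (δS)²:
  (δb)² = 2.25;  (δw)² = 0.00792;  (δs)² = 0.578
δS = √(2.84) = 1.68

1.68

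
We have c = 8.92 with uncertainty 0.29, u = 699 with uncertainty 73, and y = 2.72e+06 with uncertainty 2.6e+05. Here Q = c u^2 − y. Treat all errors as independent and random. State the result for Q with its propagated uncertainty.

(1.64 ± 0.957) × 10^6

Let p = c·u^2 = 4.36e+06. δp/p = √((1·δc/c)² + (2·δu/u)²) = √(0.00106 + 0.0436) = 0.211, so δp = 9.21e+05.
Q = p − y: δQ = √(δp² + δy²) = √(8.49e+11 + 6.76e+10) = 9.57e+05
Q = 1.64e+06.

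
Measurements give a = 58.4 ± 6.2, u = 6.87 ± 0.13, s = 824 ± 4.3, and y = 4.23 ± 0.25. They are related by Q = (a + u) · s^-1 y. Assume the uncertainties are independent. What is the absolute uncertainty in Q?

Let w = a + u = 65.3. δw = √(δa² + δu²) = √(38.4 + 0.0169) = 6.20, so δw/w = 0.0950.
Q is then a monomial in w, s, y:
δQ/Q = √((δw/w)² + (-1·δs/s)² + (1·δy/y)²) = √(0.00903 + 2.72e-05 + 0.00349) = 0.112
Q = 0.335, so δQ = 0.112 × 0.335 = 0.0375.

0.0375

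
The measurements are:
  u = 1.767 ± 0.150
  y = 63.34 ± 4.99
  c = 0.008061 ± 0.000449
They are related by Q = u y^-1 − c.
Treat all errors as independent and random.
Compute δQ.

Let p = u·y^-1 = 0.02790. δp/p = √((1·δu/u)² + (-1·δy/y)²) = √(0.00721 + 0.00621) = 0.116, so δp = 0.00323.
Q = p − c: δQ = √(δp² + δc²) = √(1.04e-05 + 2.02e-07) = 0.00326

0.00326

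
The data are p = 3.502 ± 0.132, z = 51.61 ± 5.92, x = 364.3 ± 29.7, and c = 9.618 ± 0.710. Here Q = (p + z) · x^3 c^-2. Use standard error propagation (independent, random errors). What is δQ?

Let u = p + z = 55.11. δu = √(δp² + δz²) = √(0.0174 + 35.0) = 5.92, so δu/u = 0.107.
Q is then a monomial in u, x, c:
δQ/Q = √((δu/u)² + (3·δx/x)² + (-2·δc/c)²) = √(0.0115 + 0.0598 + 0.0218) = 0.305
Q = 2.88e+07, so δQ = 0.305 × 2.88e+07 = 8.79e+06.

8.79e+06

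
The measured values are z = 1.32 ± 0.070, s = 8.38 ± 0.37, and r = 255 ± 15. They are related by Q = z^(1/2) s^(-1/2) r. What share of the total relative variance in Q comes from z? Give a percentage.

(δQ/Q)² = (½·δz/z)² + (−½·δs/s)² + (1·δr/r)²
  z term: (0.5×0.0530)² = 0.000703
  s term: (-0.5×0.0442)² = 0.000487
  r term: (1×0.0588)² = 0.00346
Total = 0.00465. Share from z = 0.000703/0.00465 = 0.151.

15.1%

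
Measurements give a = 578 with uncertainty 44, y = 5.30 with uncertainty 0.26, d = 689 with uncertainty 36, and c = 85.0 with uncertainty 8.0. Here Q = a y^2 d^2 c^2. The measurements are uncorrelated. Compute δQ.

1.38e+13

For a monomial Q ∝ a, y^2, d^2, c^2, fractional errors add in quadrature:
  (1·δa/a)² = (1×0.0761)² = 0.00579;  (2·δy/y)² = (2×0.0491)² = 0.00963;  (2·δd/d)² = (2×0.0522)² = 0.0109;  (2·δc/c)² = (2×0.0941)² = 0.0354
δQ/Q = √(0.0618) = 0.249
Q = 5.57e+13, so δQ = 0.249 × 5.57e+13 = 1.38e+13.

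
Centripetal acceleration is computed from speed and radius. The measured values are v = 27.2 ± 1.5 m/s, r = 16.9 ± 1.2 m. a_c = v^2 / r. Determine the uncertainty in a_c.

For a monomial a_c ∝ v^2, r^-1, fractional errors add in quadrature:
  (2·δv/v)² = (2×0.0551)² = 0.0122;  (-1·δr/r)² = (-1×0.0710)² = 0.00504
δa_c/a_c = √(0.0172) = 0.131
a_c = 43.8 m/s^2, so δa_c = 0.131 × 43.8 = 5.74 m/s^2.

5.74 m/s^2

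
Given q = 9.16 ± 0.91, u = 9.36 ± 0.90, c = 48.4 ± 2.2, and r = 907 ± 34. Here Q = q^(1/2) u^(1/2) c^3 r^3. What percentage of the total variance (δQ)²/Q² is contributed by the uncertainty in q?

6.85%

(δQ/Q)² = (½·δq/q)² + (½·δu/u)² + (3·δc/c)² + (3·δr/r)²
  q term: (0.5×0.0993)² = 0.00247
  u term: (0.5×0.0962)² = 0.00231
  c term: (3×0.0455)² = 0.0186
  r term: (3×0.0375)² = 0.0126
Total = 0.0360. Share from q = 0.00247/0.0360 = 0.0685.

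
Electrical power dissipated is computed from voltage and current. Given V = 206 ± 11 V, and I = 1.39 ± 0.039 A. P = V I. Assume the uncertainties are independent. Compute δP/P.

0.0603

For a monomial P ∝ V, I, fractional errors add in quadrature:
  (1·δV/V)² = (1×0.0534)² = 0.00285;  (1·δI/I)² = (1×0.0281)² = 0.000787
δP/P = √(0.00364) = 0.0603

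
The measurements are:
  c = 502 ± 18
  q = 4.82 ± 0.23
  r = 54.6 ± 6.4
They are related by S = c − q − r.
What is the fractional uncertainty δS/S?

0.0432

Each term contributes (cᵢ δxᵢ)² to (δS)²:
  (δc)² = 324;  (δq)² = 0.0529;  (δr)² = 41.0
δS = √(365) = 19.1
S = 443, so δS/S = 19.1/443 = 0.0432.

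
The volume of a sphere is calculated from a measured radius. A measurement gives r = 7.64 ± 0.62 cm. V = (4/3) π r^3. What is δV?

455 cm^3

V is a product of powers, so relative uncertainties combine in quadrature:
  (3·δr/r)² = (3×0.0812)² = 0.0593
δV/V = √(0.0593) = 0.243
V = 1870 cm^3, so δV = 0.243 × 1870 = 455 cm^3.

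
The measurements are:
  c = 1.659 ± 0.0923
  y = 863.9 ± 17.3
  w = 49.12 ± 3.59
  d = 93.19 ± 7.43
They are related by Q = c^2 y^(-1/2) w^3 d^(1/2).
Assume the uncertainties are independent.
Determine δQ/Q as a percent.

Each factor contributes (exponent × relative error)² to (δQ/Q)²:
  (2·δc/c)² = (2×0.0556)² = 0.0124;  (−½·δy/y)² = (-0.5×0.0200)² = 0.000100;  (3·δw/w)² = (3×0.0731)² = 0.0481;  (½·δd/d)² = (0.5×0.0797)² = 0.00159
δQ/Q = √(0.0621) = 0.249

24.9%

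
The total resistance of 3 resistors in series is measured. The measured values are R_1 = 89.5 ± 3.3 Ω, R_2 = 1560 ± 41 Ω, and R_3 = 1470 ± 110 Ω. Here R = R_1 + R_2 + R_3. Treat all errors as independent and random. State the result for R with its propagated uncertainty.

For a sum/difference, combine absolute errors in quadrature:
  (δR_1)² = 10.9;  (δR_2)² = 1680;  (δR_3)² = 12100
δR = √(13800) = 117 Ω
R = 3120 Ω.

3120 ± 117 Ω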